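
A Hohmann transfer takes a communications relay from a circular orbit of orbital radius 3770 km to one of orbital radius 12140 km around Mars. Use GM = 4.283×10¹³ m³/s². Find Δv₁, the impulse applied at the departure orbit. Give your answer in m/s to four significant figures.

Δv ≈ 793.3 m/s

r₁ = 3770 km = 3.770×10⁶ m.
r₂ = 12140 km = 1.214×10⁷ m.
Transfer ellipse a_t = (r₁ + r₂)/2 = 7.955×10⁶ m.
At r₁: circular v_c1 = √(μ/r₁) = 3371 m/s; transfer-periapsis v_p = √[μ(2/r₁ − 1/a_t)] = 4164 m/s.
Δv₁ = v_p − v_c1 = 793.3 m/s.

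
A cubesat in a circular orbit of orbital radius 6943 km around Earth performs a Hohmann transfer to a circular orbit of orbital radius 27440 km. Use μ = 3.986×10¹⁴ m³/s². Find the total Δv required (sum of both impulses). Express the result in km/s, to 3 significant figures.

Δv_total ≈ 3.38 km/s

r₁ = 6943 km = 6.943×10⁶ m.
r₂ = 27440 km = 2.744×10⁷ m.
Transfer ellipse a_t = (r₁ + r₂)/2 = 1.719×10⁷ m.
At r₁: circular v_c1 = √(μ/r₁) = 7577 m/s; transfer-perigee v_p = √[μ(2/r₁ − 1/a_t)] = 9573 m/s.
Δv₁ = v_p − v_c1 = 1996 m/s.
At r₂: circular v_c2 = √(μ/r₂) = 3811 m/s; transfer-apogee v_a = √[μ(2/r₂ − 1/a_t)] = 2422 m/s.
Δv₂ = v_c2 − v_a = 1389 m/s.
Total Δv = Δv₁ + Δv₂ = 3385 m/s = 3.385 km/s.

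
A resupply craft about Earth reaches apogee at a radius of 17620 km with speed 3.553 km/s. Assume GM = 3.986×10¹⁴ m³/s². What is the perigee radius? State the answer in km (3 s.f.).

r_a = 1.762×10⁷ m.
Specific energy ε = v²/2 − μ/r = -1.631×10⁷ J/kg, so a = −μ/(2ε) = 1.222×10⁷ m.
The apsides satisfy r_p + r_a = 2a, so the perigee radius is 2a − r_a = 6.819×10⁶ m = 6818.8 km.

perigee radius ≈ 6820 km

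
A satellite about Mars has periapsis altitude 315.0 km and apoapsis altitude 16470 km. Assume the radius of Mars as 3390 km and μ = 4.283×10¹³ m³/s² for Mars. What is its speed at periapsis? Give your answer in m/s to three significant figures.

v ≈ 4410 m/s

r_p = 3390 + 315.0 = 3705.0 km = 3.7050×10⁶ m.
r_a = 3390 + 16470 = 19860 km = 1.9860×10⁷ m.
Semi-major axis a = (r_p + r_a)/2 = 11782 km = 1.178×10⁷ m.
Vis-viva: v² = μ(2/r − 1/a) = 4.283×10¹³ × (5.398×10⁻⁷ − 8.487×10⁻⁸) = 1.949×10⁷ m²/s².
v = 4414 m/s.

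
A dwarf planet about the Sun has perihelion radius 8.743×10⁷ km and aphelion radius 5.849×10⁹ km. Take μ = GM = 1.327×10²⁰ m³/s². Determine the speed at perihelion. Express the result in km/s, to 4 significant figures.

Semi-major axis a = (r_p + r_a)/2 = 2.9682×10⁹ km = 2.968×10¹² m.
Vis-viva: v² = μ(2/r − 1/a) = 1.327×10²⁰ × (2.288×10⁻¹¹ − 3.369×10⁻¹³) = 2.991×10⁹ m²/s².
v = 54690 m/s = 54.69 km/s.

v ≈ 54.69 km/s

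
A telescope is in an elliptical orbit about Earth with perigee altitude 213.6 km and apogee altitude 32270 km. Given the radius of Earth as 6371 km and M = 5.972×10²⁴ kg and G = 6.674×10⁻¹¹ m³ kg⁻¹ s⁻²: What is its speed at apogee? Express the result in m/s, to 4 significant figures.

v ≈ 1733 m/s

μ = GM = 6.674×10⁻¹¹ × 5.972×10²⁴ = 3.986×10¹⁴ m³/s².
r_p = 6371 + 213.6 = 6584.6 km = 6.5846×10⁶ m.
r_a = 6371 + 32270 = 38641 km = 3.8641×10⁷ m.
Semi-major axis a = (r_p + r_a)/2 = 22613 km = 2.261×10⁷ m.
Vis-viva: v² = μ(2/r − 1/a) = 3.986×10¹⁴ × (5.176×10⁻⁸ − 4.422×10⁻⁸) = 3.004×10⁶ m²/s².
v = 1733 m/s.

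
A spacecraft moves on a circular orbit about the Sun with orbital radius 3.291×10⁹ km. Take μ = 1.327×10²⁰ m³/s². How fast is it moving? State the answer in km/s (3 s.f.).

v ≈ 6.35 km/s

r = 3.291×10⁹ km = 3.291×10¹² m.
For a circular orbit v = √(μ/r) = √(1.327×10²⁰ / 3.291×10¹²) = √(4.032×10⁷) = 6350 m/s.
That is 6.350 km/s.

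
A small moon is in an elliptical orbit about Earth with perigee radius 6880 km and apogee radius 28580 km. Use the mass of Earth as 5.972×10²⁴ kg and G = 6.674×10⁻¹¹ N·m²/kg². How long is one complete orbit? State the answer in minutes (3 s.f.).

μ = GM = 6.674×10⁻¹¹ × 5.972×10²⁴ = 3.986×10¹⁴ m³/s².
Semi-major axis a = (r_p + r_a)/2 = (6880.0 + 28580)/2 = 17730 km = 1.773×10⁷ m.
By Kepler's third law T = 2π√(a³/μ) = 2π × 3.739×10³ = 2.350×10⁴ s.
= 391.6 minutes.

T ≈ 392 minutes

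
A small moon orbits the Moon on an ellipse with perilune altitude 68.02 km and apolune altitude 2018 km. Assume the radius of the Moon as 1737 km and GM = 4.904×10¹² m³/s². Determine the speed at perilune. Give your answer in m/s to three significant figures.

r_p = 1737 + 68.02 = 1805.0 km = 1.8050×10⁶ m.
r_a = 1737 + 2018 = 3755.0 km = 3.7550×10⁶ m.
Semi-major axis a = (r_p + r_a)/2 = 2780.0 km = 2.780×10⁶ m.
Vis-viva: v² = μ(2/r − 1/a) = 4.904×10¹² × (1.108×10⁻⁶ − 3.597×10⁻⁷) = 3.670×10⁶ m²/s².
v = 1916 m/s.

v ≈ 1920 m/s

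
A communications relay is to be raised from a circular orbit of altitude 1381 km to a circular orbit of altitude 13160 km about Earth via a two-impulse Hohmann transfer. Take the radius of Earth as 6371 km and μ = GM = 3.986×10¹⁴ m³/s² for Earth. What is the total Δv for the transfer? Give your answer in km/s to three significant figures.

Δv_total ≈ 2.52 km/s

r₁ = 6371 + 1381 = 7752.0 km = 7.7520×10⁶ m.
r₂ = 6371 + 13160 = 19531 km = 1.9531×10⁷ m.
Transfer ellipse a_t = (r₁ + r₂)/2 = 1.364×10⁷ m.
At r₁: circular v_c1 = √(μ/r₁) = 7171 m/s; transfer-perigee v_p = √[μ(2/r₁ − 1/a_t)] = 8580 m/s.
Δv₁ = v_p − v_c1 = 1409 m/s.
At r₂: circular v_c2 = √(μ/r₂) = 4518 m/s; transfer-apogee v_a = √[μ(2/r₂ − 1/a_t)] = 3406 m/s.
Δv₂ = v_c2 − v_a = 1112 m/s.
Total Δv = Δv₁ + Δv₂ = 2521 m/s = 2.521 km/s.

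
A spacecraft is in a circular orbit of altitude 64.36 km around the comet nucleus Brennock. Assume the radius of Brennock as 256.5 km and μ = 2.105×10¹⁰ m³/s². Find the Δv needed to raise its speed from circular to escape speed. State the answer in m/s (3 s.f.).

Δv ≈ 106 m/s

r = 256.5 + 64.36 = 320.86 km = 3.2086×10⁵ m.
Circular speed v_c = √(μ/r) = 256.1 m/s.
Escape speed v_esc = √(2μ/r) = √2 × v_c = 362.2 m/s.
Δv = v_esc − v_c = 106.1 m/s.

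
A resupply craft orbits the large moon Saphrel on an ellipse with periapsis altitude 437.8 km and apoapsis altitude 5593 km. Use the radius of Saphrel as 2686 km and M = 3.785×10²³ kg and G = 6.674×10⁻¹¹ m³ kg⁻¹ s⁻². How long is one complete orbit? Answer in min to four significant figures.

T ≈ 283.6 min

μ = GM = 6.674×10⁻¹¹ × 3.785×10²³ = 2.526×10¹³ m³/s².
r_p = 2686 + 437.8 = 3123.8 km = 3.1238×10⁶ m.
r_a = 2686 + 5593 = 8279.0 km = 8.2790×10⁶ m.
Semi-major axis a = (r_p + r_a)/2 = (3123.8 + 8279.0)/2 = 5701.4 km = 5.701×10⁶ m.
By Kepler's third law T = 2π√(a³/μ) = 2π × 2.709×10³ = 1.702×10⁴ s.
= 283.6 min.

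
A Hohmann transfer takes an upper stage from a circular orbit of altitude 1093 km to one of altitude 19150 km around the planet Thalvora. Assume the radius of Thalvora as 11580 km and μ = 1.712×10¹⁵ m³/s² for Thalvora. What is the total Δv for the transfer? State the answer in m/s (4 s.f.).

Δv_total ≈ 3968 m/s

r₁ = 11580 + 1093 = 12673 km = 1.2673×10⁷ m.
r₂ = 11580 + 19150 = 30730 km = 3.0730×10⁷ m.
Transfer ellipse a_t = (r₁ + r₂)/2 = 2.170×10⁷ m.
At r₁: circular v_c1 = √(μ/r₁) = 11620 m/s; transfer-periapsis v_p = √[μ(2/r₁ − 1/a_t)] = 13830 m/s.
Δv₁ = v_p − v_c1 = 2208 m/s.
At r₂: circular v_c2 = √(μ/r₂) = 7464 m/s; transfer-apoapsis v_a = √[μ(2/r₂ − 1/a_t)] = 5704 m/s.
Δv₂ = v_c2 − v_a = 1760 m/s.
Total Δv = Δv₁ + Δv₂ = 3968 m/s.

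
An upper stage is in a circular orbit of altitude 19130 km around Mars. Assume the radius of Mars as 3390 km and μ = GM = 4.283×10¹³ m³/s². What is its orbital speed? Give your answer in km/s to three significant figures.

v ≈ 1.38 km/s

r = 3390 + 19130 = 22520 km = 2.2520×10⁷ m.
For a circular orbit v = √(μ/r) = √(4.283×10¹³ / 2.252×10⁷) = √(1.902×10⁶) = 1379 m/s.
That is 1.379 km/s.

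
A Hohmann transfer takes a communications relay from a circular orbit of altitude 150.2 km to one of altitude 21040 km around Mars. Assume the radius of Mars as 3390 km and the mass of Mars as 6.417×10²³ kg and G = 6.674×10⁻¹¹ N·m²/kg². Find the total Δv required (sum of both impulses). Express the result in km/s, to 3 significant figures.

μ = GM = 6.674×10⁻¹¹ × 6.417×10²³ = 4.283×10¹³ m³/s².
r₁ = 3390 + 150.2 = 3540.2 km = 3.5402×10⁶ m.
r₂ = 3390 + 21040 = 24430 km = 2.4430×10⁷ m.
Transfer ellipse a_t = (r₁ + r₂)/2 = 1.399×10⁷ m.
At r₁: circular v_c1 = √(μ/r₁) = 3478 m/s; transfer-periapsis v_p = √[μ(2/r₁ − 1/a_t)] = 4597 m/s.
Δv₁ = v_p − v_c1 = 1119 m/s.
At r₂: circular v_c2 = √(μ/r₂) = 1324 m/s; transfer-apoapsis v_a = √[μ(2/r₂ − 1/a_t)] = 666.2 m/s.
Δv₂ = v_c2 − v_a = 657.9 m/s.
Total Δv = Δv₁ + Δv₂ = 1777 m/s = 1.777 km/s.

Δv_total ≈ 1.78 km/s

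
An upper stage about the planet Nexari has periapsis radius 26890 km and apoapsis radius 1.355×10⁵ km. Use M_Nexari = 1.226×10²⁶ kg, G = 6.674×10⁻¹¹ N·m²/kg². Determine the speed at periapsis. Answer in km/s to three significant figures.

v ≈ 22.5 km/s

μ = GM = 6.674×10⁻¹¹ × 1.226×10²⁶ = 8.182×10¹⁵ m³/s².
Semi-major axis a = (r_p + r_a)/2 = 81195 km = 8.120×10⁷ m.
Vis-viva: v² = μ(2/r − 1/a) = 8.182×10¹⁵ × (7.438×10⁻⁸ − 1.232×10⁻⁸) = 5.078×10⁸ m²/s².
v = 22530 m/s = 22.53 km/s.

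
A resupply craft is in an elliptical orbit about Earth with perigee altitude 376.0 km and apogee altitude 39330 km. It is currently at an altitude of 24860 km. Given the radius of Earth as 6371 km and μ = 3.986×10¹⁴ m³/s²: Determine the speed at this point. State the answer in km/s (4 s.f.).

r_p = 6371 + 376.0 = 6747.0 km = 6.7470×10⁶ m.
r_a = 6371 + 39330 = 45701 km = 4.5701×10⁷ m.
r = 6371 + 24860 = 31231 km = 3.123×10⁷ m.
Semi-major axis a = (r_p + r_a)/2 = 26224 km = 2.622×10⁷ m.
Vis-viva: v² = μ(2/r − 1/a) = 3.986×10¹⁴ × (6.404×10⁻⁸ − 3.813×10⁻⁸) = 1.033×10⁷ m²/s².
v = 3213 m/s = 3.213 km/s.

v ≈ 3.213 km/s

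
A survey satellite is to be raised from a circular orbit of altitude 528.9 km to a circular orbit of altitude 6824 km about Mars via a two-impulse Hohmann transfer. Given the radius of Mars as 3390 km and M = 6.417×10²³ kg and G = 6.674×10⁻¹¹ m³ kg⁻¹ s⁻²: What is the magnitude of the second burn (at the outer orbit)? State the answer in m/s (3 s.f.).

μ = GM = 6.674×10⁻¹¹ × 6.417×10²³ = 4.283×10¹³ m³/s².
r₁ = 3390 + 528.9 = 3918.9 km = 3.9189×10⁶ m.
r₂ = 3390 + 6824 = 10214 km = 1.0214×10⁷ m.
Transfer ellipse a_t = (r₁ + r₂)/2 = 7.066×10⁶ m.
At r₁: circular v_c1 = √(μ/r₁) = 3306 m/s; transfer-periapsis v_p = √[μ(2/r₁ − 1/a_t)] = 3974 m/s.
At r₂: circular v_c2 = √(μ/r₂) = 2048 m/s; transfer-apoapsis v_a = √[μ(2/r₂ − 1/a_t)] = 1525 m/s.
Δv₂ = v_c2 − v_a = 522.8 m/s.

Δv ≈ 523 m/s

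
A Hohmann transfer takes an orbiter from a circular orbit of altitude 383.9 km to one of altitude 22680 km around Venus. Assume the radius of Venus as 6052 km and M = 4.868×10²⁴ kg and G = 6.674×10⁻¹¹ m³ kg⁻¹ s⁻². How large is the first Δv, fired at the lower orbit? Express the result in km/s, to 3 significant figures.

μ = GM = 6.674×10⁻¹¹ × 4.868×10²⁴ = 3.249×10¹⁴ m³/s².
r₁ = 6052 + 383.9 = 6435.9 km = 6.4359×10⁶ m.
r₂ = 6052 + 22680 = 28732 km = 2.8732×10⁷ m.
Transfer ellipse a_t = (r₁ + r₂)/2 = 1.758×10⁷ m.
At r₁: circular v_c1 = √(μ/r₁) = 7105 m/s; transfer-periapsis v_p = √[μ(2/r₁ − 1/a_t)] = 9082 m/s.
Δv₁ = v_p − v_c1 = 1977 m/s.
= 1.977 km/s.

Δv ≈ 1.98 km/s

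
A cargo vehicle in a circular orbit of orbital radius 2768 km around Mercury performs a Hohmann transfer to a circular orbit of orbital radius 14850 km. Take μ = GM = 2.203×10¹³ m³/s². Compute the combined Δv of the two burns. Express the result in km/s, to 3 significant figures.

r₁ = 2768 km = 2.768×10⁶ m.
r₂ = 14850 km = 1.485×10⁷ m.
Transfer ellipse a_t = (r₁ + r₂)/2 = 8.809×10⁶ m.
At r₁: circular v_c1 = √(μ/r₁) = 2821 m/s; transfer-periherm v_p = √[μ(2/r₁ − 1/a_t)] = 3663 m/s.
Δv₁ = v_p − v_c1 = 841.8 m/s.
At r₂: circular v_c2 = √(μ/r₂) = 1218 m/s; transfer-apoherm v_a = √[μ(2/r₂ − 1/a_t)] = 682.8 m/s.
Δv₂ = v_c2 − v_a = 535.2 m/s.
Total Δv = Δv₁ + Δv₂ = 1377 m/s = 1.377 km/s.

Δv_total ≈ 1.38 km/s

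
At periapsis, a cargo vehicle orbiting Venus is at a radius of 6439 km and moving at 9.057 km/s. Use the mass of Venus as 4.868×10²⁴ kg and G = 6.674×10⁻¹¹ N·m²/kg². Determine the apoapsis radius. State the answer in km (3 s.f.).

μ = GM = 6.674×10⁻¹¹ × 4.868×10²⁴ = 3.249×10¹⁴ m³/s².
r_p = 6.439×10⁶ m.
Specific energy ε = v²/2 − μ/r = -9.442×10⁶ J/kg, so a = −μ/(2ε) = 1.720×10⁷ m.
The apsides satisfy r_p + r_a = 2a, so the apoapsis radius is 2a − r_p = 2.797×10⁷ m = 27970 km.

apoapsis radius ≈ 28000 km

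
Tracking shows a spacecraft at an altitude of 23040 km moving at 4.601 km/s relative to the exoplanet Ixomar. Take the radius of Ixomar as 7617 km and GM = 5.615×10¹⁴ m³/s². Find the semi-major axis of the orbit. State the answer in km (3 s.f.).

r = 7617 + 23040 = 30657 km = 3.066×10⁷ m.
Vis-viva rearranged: 1/a = 2/r − v²/μ = 6.524×10⁻⁸ − 3.770×10⁻⁸ = 2.754×10⁻⁸ m⁻¹.
a = 3.632×10⁷ m = 36315 km.

a ≈ 36300 km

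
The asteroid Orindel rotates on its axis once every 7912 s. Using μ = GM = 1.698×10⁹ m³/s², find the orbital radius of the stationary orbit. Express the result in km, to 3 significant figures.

A synchronous orbit has period T, so by Kepler's third law a = (μT²/4π²)^(1/3).
μT²/4π² = 1.698×10⁹ × (7.912×10³)² / 39.48 = 2.692×10¹⁵ m³.
a = 1.391×10⁵ m = 139.12 km.

r_sync ≈ 139 km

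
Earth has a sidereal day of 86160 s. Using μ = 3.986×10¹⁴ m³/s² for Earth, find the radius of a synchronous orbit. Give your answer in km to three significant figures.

A synchronous orbit has period T, so by Kepler's third law a = (μT²/4π²)^(1/3).
μT²/4π² = 3.986×10¹⁴ × (8.616×10⁴)² / 39.48 = 7.495×10²² m³.
a = 4.216×10⁷ m = 42163 km.

r_sync ≈ 42200 km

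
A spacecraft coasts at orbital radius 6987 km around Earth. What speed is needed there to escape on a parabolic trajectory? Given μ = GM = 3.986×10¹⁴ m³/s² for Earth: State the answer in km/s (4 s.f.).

v_esc ≈ 10.68 km/s

r = 6987 km = 6.987×10⁶ m.
Escape speed v_esc = √(2μ/r) = √(2 × 3.986×10¹⁴ / 6.987×10⁶) = √(1.141×10⁸) = 10680 m/s.
= 10.68 km/s.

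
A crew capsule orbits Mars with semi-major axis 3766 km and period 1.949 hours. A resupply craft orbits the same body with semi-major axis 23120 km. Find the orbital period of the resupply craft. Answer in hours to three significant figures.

Kepler's third law: T² ∝ a³, so T₂ = T₁ (a₂/a₁)^(3/2).
a₂/a₁ = 6.139, (a₂/a₁)^(3/2) = 15.21.
T₂ = 1.949 × 15.21 = 29.65 hours.

T₂ ≈ 29.6 hours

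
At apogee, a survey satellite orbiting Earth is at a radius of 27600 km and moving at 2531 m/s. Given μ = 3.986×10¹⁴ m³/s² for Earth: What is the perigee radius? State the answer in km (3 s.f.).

perigee radius ≈ 7870 km

r_a = 2.760×10⁷ m.
Specific energy ε = v²/2 − μ/r = -1.124×10⁷ J/kg, so a = −μ/(2ε) = 1.773×10⁷ m.
The apsides satisfy r_p + r_a = 2a, so the perigee radius is 2a − r_a = 7.866×10⁶ m = 7865.6 km.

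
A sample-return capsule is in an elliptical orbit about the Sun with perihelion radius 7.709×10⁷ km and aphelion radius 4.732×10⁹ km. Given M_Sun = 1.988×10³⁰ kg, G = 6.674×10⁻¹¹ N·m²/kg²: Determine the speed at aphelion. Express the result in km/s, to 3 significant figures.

μ = GM = 6.674×10⁻¹¹ × 1.988×10³⁰ = 1.327×10²⁰ m³/s².
Semi-major axis a = (r_p + r_a)/2 = 2.4045×10⁹ km = 2.405×10¹² m.
Vis-viva: v² = μ(2/r − 1/a) = 1.327×10²⁰ × (4.227×10⁻¹³ − 4.159×10⁻¹³) = 8.989×10⁵ m²/s².
v = 948.1 m/s = 0.9481 km/s.

v ≈ 0.948 km/s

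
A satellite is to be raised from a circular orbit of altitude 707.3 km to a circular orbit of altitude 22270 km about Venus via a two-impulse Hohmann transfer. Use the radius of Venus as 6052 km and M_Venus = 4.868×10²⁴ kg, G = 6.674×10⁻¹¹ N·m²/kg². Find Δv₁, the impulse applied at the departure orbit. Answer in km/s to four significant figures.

μ = GM = 6.674×10⁻¹¹ × 4.868×10²⁴ = 3.249×10¹⁴ m³/s².
r₁ = 6052 + 707.3 = 6759.3 km = 6.7593×10⁶ m.
r₂ = 6052 + 22270 = 28322 km = 2.8322×10⁷ m.
Transfer ellipse a_t = (r₁ + r₂)/2 = 1.754×10⁷ m.
At r₁: circular v_c1 = √(μ/r₁) = 6933 m/s; transfer-periapsis v_p = √[μ(2/r₁ − 1/a_t)] = 8810 m/s.
Δv₁ = v_p − v_c1 = 1877 m/s.
= 1.877 km/s.

Δv ≈ 1.877 km/s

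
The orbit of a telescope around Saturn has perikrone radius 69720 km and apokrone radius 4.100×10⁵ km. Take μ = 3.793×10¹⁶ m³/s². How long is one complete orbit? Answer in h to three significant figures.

T ≈ 33.3 h

Semi-major axis a = (r_p + r_a)/2 = (69720 + 4.1000×10⁵)/2 = 2.3986×10⁵ km = 2.399×10⁸ m.
By Kepler's third law T = 2π√(a³/μ) = 2π × 1.907×10⁴ = 1.198×10⁵ s.
= 33.29 h.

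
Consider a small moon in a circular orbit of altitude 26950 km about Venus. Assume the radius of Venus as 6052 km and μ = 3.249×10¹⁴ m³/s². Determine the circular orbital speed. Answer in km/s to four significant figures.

v ≈ 3.138 km/s

r = 6052 + 26950 = 33002 km = 3.3002×10⁷ m.
For a circular orbit v = √(μ/r) = √(3.249×10¹⁴ / 3.300×10⁷) = √(9.845×10⁶) = 3138 m/s.
That is 3.138 km/s.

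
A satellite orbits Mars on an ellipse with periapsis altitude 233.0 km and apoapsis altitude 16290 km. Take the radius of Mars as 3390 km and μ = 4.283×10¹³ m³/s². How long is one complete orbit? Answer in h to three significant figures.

T ≈ 10.6 h

r_p = 3390 + 233.0 = 3623.0 km = 3.6230×10⁶ m.
r_a = 3390 + 16290 = 19680 km = 1.9680×10⁷ m.
Semi-major axis a = (r_p + r_a)/2 = (3623.0 + 19680)/2 = 11652 km = 1.165×10⁷ m.
By Kepler's third law T = 2π√(a³/μ) = 2π × 6.077×10³ = 3.818×10⁴ s.
= 10.61 h.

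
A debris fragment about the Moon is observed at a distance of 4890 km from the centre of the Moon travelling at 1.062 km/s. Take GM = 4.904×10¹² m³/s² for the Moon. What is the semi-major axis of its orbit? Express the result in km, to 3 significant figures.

r = 4.890×10⁶ m.
Vis-viva rearranged: 1/a = 2/r − v²/μ = 4.090×10⁻⁷ − 2.300×10⁻⁷ = 1.790×10⁻⁷ m⁻¹.
a = 5.586×10⁶ m = 5586.2 km.

a ≈ 5590 km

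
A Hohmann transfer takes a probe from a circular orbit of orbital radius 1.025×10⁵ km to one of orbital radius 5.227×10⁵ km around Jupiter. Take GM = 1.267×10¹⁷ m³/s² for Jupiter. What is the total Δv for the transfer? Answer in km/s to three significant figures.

Δv_total ≈ 17.0 km/s

r₁ = 1.025×10⁵ km = 1.025×10⁸ m.
r₂ = 5.227×10⁵ km = 5.227×10⁸ m.
Transfer ellipse a_t = (r₁ + r₂)/2 = 3.126×10⁸ m.
At r₁: circular v_c1 = √(μ/r₁) = 35160 m/s; transfer-perijove v_p = √[μ(2/r₁ − 1/a_t)] = 45460 m/s.
Δv₁ = v_p − v_c1 = 10300 m/s.
At r₂: circular v_c2 = √(μ/r₂) = 15570 m/s; transfer-apojove v_a = √[μ(2/r₂ − 1/a_t)] = 8915 m/s.
Δv₂ = v_c2 − v_a = 6654 m/s.
Total Δv = Δv₁ + Δv₂ = 16960 m/s = 16.96 km/s.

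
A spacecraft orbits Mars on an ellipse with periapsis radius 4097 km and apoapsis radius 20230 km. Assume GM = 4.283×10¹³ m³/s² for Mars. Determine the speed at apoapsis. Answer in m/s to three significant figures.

v ≈ 844 m/s

Semi-major axis a = (r_p + r_a)/2 = 12164 km = 1.216×10⁷ m.
Vis-viva: v² = μ(2/r − 1/a) = 4.283×10¹³ × (9.886×10⁻⁸ − 8.221×10⁻⁸) = 7.131×10⁵ m²/s².
v = 844.5 m/s.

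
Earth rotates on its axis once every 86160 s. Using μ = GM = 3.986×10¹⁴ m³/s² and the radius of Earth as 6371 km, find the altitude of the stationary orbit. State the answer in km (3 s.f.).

A synchronous orbit has period T, so by Kepler's third law a = (μT²/4π²)^(1/3).
μT²/4π² = 3.986×10¹⁴ × (8.616×10⁴)² / 39.48 = 7.495×10²² m³.
a = 4.216×10⁷ m = 42163 km.
Altitude h = a − R = 42163 − 6371 = 35792 km.

h_sync ≈ 35800 km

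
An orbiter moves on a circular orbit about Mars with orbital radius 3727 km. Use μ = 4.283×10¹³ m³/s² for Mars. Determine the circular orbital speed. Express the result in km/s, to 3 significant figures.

v ≈ 3.39 km/s

r = 3727 km = 3.727×10⁶ m.
For a circular orbit v = √(μ/r) = √(4.283×10¹³ / 3.727×10⁶) = √(1.149×10⁷) = 3390 m/s.
That is 3.390 km/s.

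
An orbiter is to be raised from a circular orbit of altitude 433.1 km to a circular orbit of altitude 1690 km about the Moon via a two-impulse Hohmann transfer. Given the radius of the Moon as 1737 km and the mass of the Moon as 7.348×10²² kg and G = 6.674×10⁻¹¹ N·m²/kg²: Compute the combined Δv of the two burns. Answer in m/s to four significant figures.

μ = GM = 6.674×10⁻¹¹ × 7.348×10²² = 4.904×10¹² m³/s².
r₁ = 1737 + 433.1 = 2170.1 km = 2.1701×10⁶ m.
r₂ = 1737 + 1690 = 3427.0 km = 3.4270×10⁶ m.
Transfer ellipse a_t = (r₁ + r₂)/2 = 2.799×10⁶ m.
At r₁: circular v_c1 = √(μ/r₁) = 1503 m/s; transfer-perilune v_p = √[μ(2/r₁ − 1/a_t)] = 1664 m/s.
Δv₁ = v_p − v_c1 = 160.2 m/s.
At r₂: circular v_c2 = √(μ/r₂) = 1196 m/s; transfer-apolune v_a = √[μ(2/r₂ − 1/a_t)] = 1053 m/s.
Δv₂ = v_c2 − v_a = 142.8 m/s.
Total Δv = Δv₁ + Δv₂ = 303.1 m/s.

Δv_total ≈ 303.1 m/s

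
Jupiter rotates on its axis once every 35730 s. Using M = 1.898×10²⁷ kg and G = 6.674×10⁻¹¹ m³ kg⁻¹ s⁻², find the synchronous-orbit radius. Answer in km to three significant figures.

μ = GM = 6.674×10⁻¹¹ × 1.898×10²⁷ = 1.267×10¹⁷ m³/s².
A synchronous orbit has period T, so by Kepler's third law a = (μT²/4π²)^(1/3).
μT²/4π² = 1.267×10¹⁷ × (3.573×10⁴)² / 39.48 = 4.096×10²⁴ m³.
a = 1.600×10⁸ m = 1.6000×10⁵ km.

r_sync ≈ 1.60×10⁵ km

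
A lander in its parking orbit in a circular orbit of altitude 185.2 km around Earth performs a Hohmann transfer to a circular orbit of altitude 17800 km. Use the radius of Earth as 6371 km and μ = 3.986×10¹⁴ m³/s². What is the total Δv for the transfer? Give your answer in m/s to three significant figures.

r₁ = 6371 + 185.2 = 6556.2 km = 6.5562×10⁶ m.
r₂ = 6371 + 17800 = 24171 km = 2.4171×10⁷ m.
Transfer ellipse a_t = (r₁ + r₂)/2 = 1.536×10⁷ m.
At r₁: circular v_c1 = √(μ/r₁) = 7797 m/s; transfer-perigee v_p = √[μ(2/r₁ − 1/a_t)] = 9780 m/s.
Δv₁ = v_p − v_c1 = 1983 m/s.
At r₂: circular v_c2 = √(μ/r₂) = 4061 m/s; transfer-apogee v_a = √[μ(2/r₂ − 1/a_t)] = 2653 m/s.
Δv₂ = v_c2 − v_a = 1408 m/s.
Total Δv = Δv₁ + Δv₂ = 3391 m/s.

Δv_total ≈ 3390 m/s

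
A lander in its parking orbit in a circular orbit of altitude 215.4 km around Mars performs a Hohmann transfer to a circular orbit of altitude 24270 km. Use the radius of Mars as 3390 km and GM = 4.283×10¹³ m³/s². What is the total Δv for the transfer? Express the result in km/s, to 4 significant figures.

r₁ = 3390 + 215.4 = 3605.4 km = 3.6054×10⁶ m.
r₂ = 3390 + 24270 = 27660 km = 2.7660×10⁷ m.
Transfer ellipse a_t = (r₁ + r₂)/2 = 1.563×10⁷ m.
At r₁: circular v_c1 = √(μ/r₁) = 3447 m/s; transfer-periapsis v_p = √[μ(2/r₁ − 1/a_t)] = 4585 m/s.
Δv₁ = v_p − v_c1 = 1138 m/s.
At r₂: circular v_c2 = √(μ/r₂) = 1244 m/s; transfer-apoapsis v_a = √[μ(2/r₂ − 1/a_t)] = 597.6 m/s.
Δv₂ = v_c2 − v_a = 646.8 m/s.
Total Δv = Δv₁ + Δv₂ = 1785 m/s = 1.785 km/s.

Δv_total ≈ 1.785 km/s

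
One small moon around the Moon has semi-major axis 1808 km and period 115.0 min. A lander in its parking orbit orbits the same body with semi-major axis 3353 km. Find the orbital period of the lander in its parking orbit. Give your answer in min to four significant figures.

T₂ ≈ 290.4 min

Kepler's third law: T² ∝ a³, so T₂ = T₁ (a₂/a₁)^(3/2).
a₂/a₁ = 1.855, (a₂/a₁)^(3/2) = 2.526.
T₂ = 115.0 × 2.526 = 290.4 min.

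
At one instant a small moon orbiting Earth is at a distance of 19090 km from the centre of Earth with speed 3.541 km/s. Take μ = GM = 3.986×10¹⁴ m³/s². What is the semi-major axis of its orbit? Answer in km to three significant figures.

a ≈ 13600 km

r = 1.909×10⁷ m.
Vis-viva rearranged: 1/a = 2/r − v²/μ = 1.048×10⁻⁷ − 3.146×10⁻⁸ = 7.331×10⁻⁸ m⁻¹.
a = 1.364×10⁷ m = 13641 km.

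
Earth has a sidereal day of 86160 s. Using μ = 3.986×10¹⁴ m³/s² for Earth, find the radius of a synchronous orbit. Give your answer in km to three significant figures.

r_sync ≈ 42200 km

A synchronous orbit has period T, so by Kepler's third law a = (μT²/4π²)^(1/3).
μT²/4π² = 3.986×10¹⁴ × (8.616×10⁴)² / 39.48 = 7.495×10²² m³.
a = 4.216×10⁷ m = 42163 km.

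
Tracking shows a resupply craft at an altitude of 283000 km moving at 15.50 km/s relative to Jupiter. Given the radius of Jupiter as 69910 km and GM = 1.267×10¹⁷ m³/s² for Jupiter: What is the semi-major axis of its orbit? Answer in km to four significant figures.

r = 69910 + 283000 = 3.5291×10⁵ km = 3.529×10⁸ m.
Vis-viva rearranged: 1/a = 2/r − v²/μ = 5.667×10⁻⁹ − 1.896×10⁻⁹ = 3.771×10⁻⁹ m⁻¹.
a = 2.652×10⁸ m = 2.6518×10⁵ km.

a ≈ 2.652×10⁵ km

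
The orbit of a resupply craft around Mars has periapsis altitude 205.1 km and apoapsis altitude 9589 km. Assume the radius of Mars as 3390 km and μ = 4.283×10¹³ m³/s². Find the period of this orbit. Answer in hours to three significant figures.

T ≈ 6.36 hours

r_p = 3390 + 205.1 = 3595.1 km = 3.5951×10⁶ m.
r_a = 3390 + 9589 = 12979 km = 1.2979×10⁷ m.
Semi-major axis a = (r_p + r_a)/2 = (3595.1 + 12979)/2 = 8287.0 km = 8.287×10⁶ m.
By Kepler's third law T = 2π√(a³/μ) = 2π × 3.645×10³ = 2.290×10⁴ s.
= 6.362 hours.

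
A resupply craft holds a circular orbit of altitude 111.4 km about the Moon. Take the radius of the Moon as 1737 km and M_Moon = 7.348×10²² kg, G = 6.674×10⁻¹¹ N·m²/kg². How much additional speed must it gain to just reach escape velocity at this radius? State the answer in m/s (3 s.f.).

μ = GM = 6.674×10⁻¹¹ × 7.348×10²² = 4.904×10¹² m³/s².
r = 1737 + 111.4 = 1848.4 km = 1.8484×10⁶ m.
Circular speed v_c = √(μ/r) = 1629 m/s.
Escape speed v_esc = √(2μ/r) = √2 × v_c = 2304 m/s.
Δv = v_esc − v_c = 674.7 m/s.

Δv ≈ 675 m/s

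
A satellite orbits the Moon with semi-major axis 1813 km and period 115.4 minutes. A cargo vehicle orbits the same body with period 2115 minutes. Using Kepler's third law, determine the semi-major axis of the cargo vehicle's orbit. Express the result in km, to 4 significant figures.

Kepler's third law: a³ ∝ T², so a₂ = a₁ (T₂/T₁)^(2/3).
T₂/T₁ = 18.33, (T₂/T₁)^(2/3) = 6.951.
a₂ = 1813 × 6.951 = 12600 km.

a₂ ≈ 12600 km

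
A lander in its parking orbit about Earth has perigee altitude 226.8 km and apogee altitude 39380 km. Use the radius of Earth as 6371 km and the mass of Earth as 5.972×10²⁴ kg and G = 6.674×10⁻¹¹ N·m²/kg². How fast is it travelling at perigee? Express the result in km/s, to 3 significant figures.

μ = GM = 6.674×10⁻¹¹ × 5.972×10²⁴ = 3.986×10¹⁴ m³/s².
r_p = 6371 + 226.8 = 6597.8 km = 6.5978×10⁶ m.
r_a = 6371 + 39380 = 45751 km = 4.5751×10⁷ m.
Semi-major axis a = (r_p + r_a)/2 = 26174 km = 2.617×10⁷ m.
Vis-viva: v² = μ(2/r − 1/a) = 3.986×10¹⁴ × (3.031×10⁻⁷ − 3.821×10⁻⁸) = 1.056×10⁸ m²/s².
v = 10280 m/s = 10.28 km/s.

v ≈ 10.3 km/s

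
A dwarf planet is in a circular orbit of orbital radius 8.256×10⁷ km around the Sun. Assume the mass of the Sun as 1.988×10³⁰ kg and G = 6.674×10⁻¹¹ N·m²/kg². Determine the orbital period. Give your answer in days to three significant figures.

μ = GM = 6.674×10⁻¹¹ × 1.988×10³⁰ = 1.327×10²⁰ m³/s².
r = 8.256×10⁷ km = 8.256×10¹⁰ m.
Kepler's third law: T = 2π√(r³/μ) = 2π√((8.256×10¹⁰)³ / 1.327×10²⁰).
r³/μ = 4.241×10¹² s², so T = 2π × 2.059×10⁶ = 1.294×10⁷ s.
Converting: 1.294×10⁷ s ÷ 86400 = 149.8 days.

T ≈ 150 days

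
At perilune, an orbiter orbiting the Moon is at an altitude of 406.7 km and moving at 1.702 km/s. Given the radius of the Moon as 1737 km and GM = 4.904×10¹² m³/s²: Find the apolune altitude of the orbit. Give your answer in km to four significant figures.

r_p = 1737 + 406.7 = 2143.7 km = 2.144×10⁶ m.
Specific energy ε = v²/2 − μ/r = -8.392×10⁵ J/kg, so a = −μ/(2ε) = 2.922×10⁶ m.
The apsides satisfy r_p + r_a = 2a, so the apolune radius is 2a − r_p = 3.700×10⁶ m = 3699.7 km.
Apolune altitude = 3699.7 − 1737 = 1962.7 km.

apolune altitude ≈ 1963 km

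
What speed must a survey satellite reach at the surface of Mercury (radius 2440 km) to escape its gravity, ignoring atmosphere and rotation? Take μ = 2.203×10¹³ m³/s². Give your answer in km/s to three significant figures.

v_esc ≈ 4.25 km/s

r = R = 2.440×10⁶ m.
Escape speed v_esc = √(2μ/r) = √(2 × 2.203×10¹³ / 2.440×10⁶) = √(1.806×10⁷) = 4249 m/s.
= 4.249 km/s.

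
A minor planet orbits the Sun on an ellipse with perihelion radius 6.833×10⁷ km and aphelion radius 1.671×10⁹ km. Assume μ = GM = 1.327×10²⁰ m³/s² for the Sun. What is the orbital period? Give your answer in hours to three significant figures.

Semi-major axis a = (r_p + r_a)/2 = (6.8330×10⁷ + 1.6710×10⁹)/2 = 8.6966×10⁸ km = 8.697×10¹¹ m.
By Kepler's third law T = 2π√(a³/μ) = 2π × 7.040×10⁷ = 4.424×10⁸ s.
= 1.229×10⁵ hours.

T ≈ 123000 hours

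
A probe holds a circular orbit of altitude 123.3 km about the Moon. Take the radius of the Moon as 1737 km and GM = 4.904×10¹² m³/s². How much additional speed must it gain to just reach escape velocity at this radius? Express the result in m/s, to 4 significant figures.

r = 1737 + 123.3 = 1860.3 km = 1.8603×10⁶ m.
Circular speed v_c = √(μ/r) = 1624 m/s.
Escape speed v_esc = √(2μ/r) = √2 × v_c = 2296 m/s.
Δv = v_esc − v_c = 672.5 m/s.

Δv ≈ 672.5 m/s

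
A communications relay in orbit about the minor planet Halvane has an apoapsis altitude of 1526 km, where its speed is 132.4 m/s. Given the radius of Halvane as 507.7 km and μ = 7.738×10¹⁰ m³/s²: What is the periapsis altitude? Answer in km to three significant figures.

r_a = 507.7 + 1526 = 2033.7 km = 2.034×10⁶ m.
Specific energy ε = v²/2 − μ/r = -2.928×10⁴ J/kg, so a = −μ/(2ε) = 1.321×10⁶ m.
The apsides satisfy r_p + r_a = 2a, so the periapsis radius is 2a − r_a = 6.087×10⁵ m = 608.70 km.
Periapsis altitude = 608.70 − 507.7 = 101.00 km.

periapsis altitude ≈ 101 km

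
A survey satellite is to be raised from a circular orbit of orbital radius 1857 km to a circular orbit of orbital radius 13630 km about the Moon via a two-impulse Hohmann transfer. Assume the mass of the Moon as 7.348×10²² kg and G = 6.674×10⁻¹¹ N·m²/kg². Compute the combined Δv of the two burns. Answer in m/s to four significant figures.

μ = GM = 6.674×10⁻¹¹ × 7.348×10²² = 4.904×10¹² m³/s².
r₁ = 1857 km = 1.857×10⁶ m.
r₂ = 13630 km = 1.363×10⁷ m.
Transfer ellipse a_t = (r₁ + r₂)/2 = 7.744×10⁶ m.
At r₁: circular v_c1 = √(μ/r₁) = 1625 m/s; transfer-perilune v_p = √[μ(2/r₁ − 1/a_t)] = 2156 m/s.
Δv₁ = v_p − v_c1 = 530.9 m/s.
At r₂: circular v_c2 = √(μ/r₂) = 599.8 m/s; transfer-apolune v_a = √[μ(2/r₂ − 1/a_t)] = 293.7 m/s.
Δv₂ = v_c2 − v_a = 306.1 m/s.
Total Δv = Δv₁ + Δv₂ = 837.0 m/s.

Δv_total ≈ 837.0 m/s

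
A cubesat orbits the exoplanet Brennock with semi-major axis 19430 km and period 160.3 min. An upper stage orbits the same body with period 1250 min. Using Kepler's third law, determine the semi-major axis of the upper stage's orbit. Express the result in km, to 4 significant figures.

a₂ ≈ 76410 km

Kepler's third law: a³ ∝ T², so a₂ = a₁ (T₂/T₁)^(2/3).
T₂/T₁ = 7.798, (T₂/T₁)^(2/3) = 3.932.
a₂ = 19430 × 3.932 = 76410 km.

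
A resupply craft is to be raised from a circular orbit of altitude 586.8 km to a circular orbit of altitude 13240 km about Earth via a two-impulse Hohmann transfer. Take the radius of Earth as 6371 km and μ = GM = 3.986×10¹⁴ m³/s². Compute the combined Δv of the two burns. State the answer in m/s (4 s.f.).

r₁ = 6371 + 586.8 = 6957.8 km = 6.9578×10⁶ m.
r₂ = 6371 + 13240 = 19611 km = 1.9611×10⁷ m.
Transfer ellipse a_t = (r₁ + r₂)/2 = 1.328×10⁷ m.
At r₁: circular v_c1 = √(μ/r₁) = 7569 m/s; transfer-perigee v_p = √[μ(2/r₁ − 1/a_t)] = 9196 m/s.
Δv₁ = v_p − v_c1 = 1627 m/s.
At r₂: circular v_c2 = √(μ/r₂) = 4508 m/s; transfer-apogee v_a = √[μ(2/r₂ − 1/a_t)] = 3263 m/s.
Δv₂ = v_c2 − v_a = 1246 m/s.
Total Δv = Δv₁ + Δv₂ = 2873 m/s.

Δv_total ≈ 2873 m/s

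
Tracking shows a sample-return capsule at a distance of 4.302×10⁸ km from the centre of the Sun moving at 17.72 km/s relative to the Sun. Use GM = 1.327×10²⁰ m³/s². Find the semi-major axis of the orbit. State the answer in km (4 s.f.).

a ≈ 4.381×10⁸ km

r = 4.302×10¹¹ m.
Specific orbital energy ε = v²/2 − μ/r = (17720)²/2 − 1.327×10²⁰/4.302×10¹¹ = -1.515×10⁸ J/kg.
Since ε = −μ/(2a), a = −μ/(2ε) = 4.381×10¹¹ m = 4.3806×10⁸ km.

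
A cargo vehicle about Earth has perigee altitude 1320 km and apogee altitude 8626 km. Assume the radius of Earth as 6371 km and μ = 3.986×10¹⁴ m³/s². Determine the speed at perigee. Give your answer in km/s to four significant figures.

r_p = 6371 + 1320 = 7691.0 km = 7.6910×10⁶ m.
r_a = 6371 + 8626 = 14997 km = 1.4997×10⁷ m.
Semi-major axis a = (r_p + r_a)/2 = 11344 km = 1.134×10⁷ m.
Vis-viva: v² = μ(2/r − 1/a) = 3.986×10¹⁴ × (2.600×10⁻⁷ − 8.815×10⁻⁸) = 6.852×10⁷ m²/s².
v = 8277 m/s = 8.277 km/s.

v ≈ 8.277 km/s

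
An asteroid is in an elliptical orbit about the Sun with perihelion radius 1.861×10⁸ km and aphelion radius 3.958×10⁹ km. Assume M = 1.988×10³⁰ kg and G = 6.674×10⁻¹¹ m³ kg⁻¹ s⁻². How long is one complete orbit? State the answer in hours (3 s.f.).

T ≈ 452000 hours

μ = GM = 6.674×10⁻¹¹ × 1.988×10³⁰ = 1.327×10²⁰ m³/s².
Semi-major axis a = (r_p + r_a)/2 = (1.8610×10⁸ + 3.9580×10⁹)/2 = 2.0720×10⁹ km = 2.072×10¹² m.
By Kepler's third law T = 2π√(a³/μ) = 2π × 2.589×10⁸ = 1.627×10⁹ s.
= 4.519×10⁵ hours.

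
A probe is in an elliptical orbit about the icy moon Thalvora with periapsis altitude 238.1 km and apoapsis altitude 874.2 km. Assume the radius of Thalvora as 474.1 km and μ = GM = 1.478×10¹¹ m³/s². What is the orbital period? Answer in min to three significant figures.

T ≈ 285 min

r_p = 474.1 + 238.1 = 712.20 km = 7.1220×10⁵ m.
r_a = 474.1 + 874.2 = 1348.3 km = 1.3483×10⁶ m.
Semi-major axis a = (r_p + r_a)/2 = (712.20 + 1348.3)/2 = 1030.2 km = 1.030×10⁶ m.
By Kepler's third law T = 2π√(a³/μ) = 2π × 2.720×10³ = 1.709×10⁴ s.
= 284.8 min.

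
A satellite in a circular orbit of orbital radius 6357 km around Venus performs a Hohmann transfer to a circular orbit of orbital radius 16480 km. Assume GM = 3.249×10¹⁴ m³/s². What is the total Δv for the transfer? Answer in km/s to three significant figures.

r₁ = 6357 km = 6.357×10⁶ m.
r₂ = 16480 km = 1.648×10⁷ m.
Transfer ellipse a_t = (r₁ + r₂)/2 = 1.142×10⁷ m.
At r₁: circular v_c1 = √(μ/r₁) = 7149 m/s; transfer-periapsis v_p = √[μ(2/r₁ − 1/a_t)] = 8589 m/s.
Δv₁ = v_p − v_c1 = 1440 m/s.
At r₂: circular v_c2 = √(μ/r₂) = 4440 m/s; transfer-apoapsis v_a = √[μ(2/r₂ − 1/a_t)] = 3313 m/s.
Δv₂ = v_c2 − v_a = 1127 m/s.
Total Δv = Δv₁ + Δv₂ = 2567 m/s = 2.567 km/s.

Δv_total ≈ 2.57 km/s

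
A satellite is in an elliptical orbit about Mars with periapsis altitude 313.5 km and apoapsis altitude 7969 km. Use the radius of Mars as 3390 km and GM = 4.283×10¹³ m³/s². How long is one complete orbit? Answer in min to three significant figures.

T ≈ 331 min

r_p = 3390 + 313.5 = 3703.5 km = 3.7035×10⁶ m.
r_a = 3390 + 7969 = 11359 km = 1.1359×10⁷ m.
Semi-major axis a = (r_p + r_a)/2 = (3703.5 + 11359)/2 = 7531.2 km = 7.531×10⁶ m.
By Kepler's third law T = 2π√(a³/μ) = 2π × 3.158×10³ = 1.984×10⁴ s.
= 330.7 min.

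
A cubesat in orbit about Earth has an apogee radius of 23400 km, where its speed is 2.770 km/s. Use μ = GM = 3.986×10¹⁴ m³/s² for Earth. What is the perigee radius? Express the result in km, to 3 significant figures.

r_a = 2.340×10⁷ m.
Specific energy ε = v²/2 − μ/r = -1.320×10⁷ J/kg, so a = −μ/(2ε) = 1.510×10⁷ m.
The apsides satisfy r_p + r_a = 2a, so the perigee radius is 2a − r_a = 6.802×10⁶ m = 6802.1 km.

perigee radius ≈ 6800 km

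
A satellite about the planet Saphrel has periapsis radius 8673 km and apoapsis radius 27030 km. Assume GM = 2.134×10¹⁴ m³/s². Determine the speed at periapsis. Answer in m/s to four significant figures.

v ≈ 6104 m/s

Semi-major axis a = (r_p + r_a)/2 = 17852 km = 1.785×10⁷ m.
Vis-viva: v² = μ(2/r − 1/a) = 2.134×10¹⁴ × (2.306×10⁻⁷ − 5.602×10⁻⁸) = 3.726×10⁷ m²/s².
v = 6104 m/s.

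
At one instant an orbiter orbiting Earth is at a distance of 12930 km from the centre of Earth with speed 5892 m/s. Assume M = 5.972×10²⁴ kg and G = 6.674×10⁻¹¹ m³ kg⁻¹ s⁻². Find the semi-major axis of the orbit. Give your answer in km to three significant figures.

μ = GM = 6.674×10⁻¹¹ × 5.972×10²⁴ = 3.986×10¹⁴ m³/s².
r = 1.293×10⁷ m.
Vis-viva rearranged: 1/a = 2/r − v²/μ = 1.547×10⁻⁷ − 8.710×10⁻⁸ = 6.758×10⁻⁸ m⁻¹.
a = 1.480×10⁷ m = 14798 km.

a ≈ 14800 km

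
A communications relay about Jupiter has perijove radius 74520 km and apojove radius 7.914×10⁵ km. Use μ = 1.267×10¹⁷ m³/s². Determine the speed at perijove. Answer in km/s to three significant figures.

v ≈ 55.7 km/s

Semi-major axis a = (r_p + r_a)/2 = 4.3296×10⁵ km = 4.330×10⁸ m.
Vis-viva: v² = μ(2/r − 1/a) = 1.267×10¹⁷ × (2.684×10⁻⁸ − 2.310×10⁻⁹) = 3.108×10⁹ m²/s².
v = 55750 m/s = 55.75 km/s.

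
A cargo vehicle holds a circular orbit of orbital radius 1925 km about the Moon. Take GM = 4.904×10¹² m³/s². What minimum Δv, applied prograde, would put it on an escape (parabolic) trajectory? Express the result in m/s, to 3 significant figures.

r = 1925 km = 1.925×10⁶ m.
Circular speed v_c = √(μ/r) = 1596 m/s.
Escape speed v_esc = √(2μ/r) = √2 × v_c = 2257 m/s.
Δv = v_esc − v_c = 661.1 m/s.

Δv ≈ 661 m/s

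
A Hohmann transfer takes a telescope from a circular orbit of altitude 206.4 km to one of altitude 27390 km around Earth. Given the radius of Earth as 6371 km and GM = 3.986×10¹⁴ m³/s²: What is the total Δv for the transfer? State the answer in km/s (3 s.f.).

Δv_total ≈ 3.76 km/s

r₁ = 6371 + 206.4 = 6577.4 km = 6.5774×10⁶ m.
r₂ = 6371 + 27390 = 33761 km = 3.3761×10⁷ m.
Transfer ellipse a_t = (r₁ + r₂)/2 = 2.017×10⁷ m.
At r₁: circular v_c1 = √(μ/r₁) = 7785 m/s; transfer-perigee v_p = √[μ(2/r₁ − 1/a_t)] = 10070 m/s.
Δv₁ = v_p − v_c1 = 2287 m/s.
At r₂: circular v_c2 = √(μ/r₂) = 3436 m/s; transfer-apogee v_a = √[μ(2/r₂ − 1/a_t)] = 1962 m/s.
Δv₂ = v_c2 − v_a = 1474 m/s.
Total Δv = Δv₁ + Δv₂ = 3761 m/s = 3.761 km/s.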